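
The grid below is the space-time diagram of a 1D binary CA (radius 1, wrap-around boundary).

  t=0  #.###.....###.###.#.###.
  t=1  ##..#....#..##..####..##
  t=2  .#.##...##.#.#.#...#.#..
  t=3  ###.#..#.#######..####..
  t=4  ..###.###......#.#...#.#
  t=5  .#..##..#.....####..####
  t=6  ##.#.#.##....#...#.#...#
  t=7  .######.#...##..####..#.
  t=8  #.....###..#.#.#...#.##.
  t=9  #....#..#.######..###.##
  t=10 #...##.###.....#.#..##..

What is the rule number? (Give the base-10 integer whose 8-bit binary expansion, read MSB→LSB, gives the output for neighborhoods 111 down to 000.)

102

  ###|.  b7=0 t=0,i=3
  ##.|#  b6=1 t=0,i=4
  #.#|#  b5=1 t=0,i=1
  #..|.  b4=0 t=0,i=5
  .##|.  b3=0 t=0,i=2
  .#.|#  b2=1 t=0,i=0
  ..#|#  b1=1 t=0,i=9
  ...|.  b0=0 t=0,i=6
  bits 01100110 = 102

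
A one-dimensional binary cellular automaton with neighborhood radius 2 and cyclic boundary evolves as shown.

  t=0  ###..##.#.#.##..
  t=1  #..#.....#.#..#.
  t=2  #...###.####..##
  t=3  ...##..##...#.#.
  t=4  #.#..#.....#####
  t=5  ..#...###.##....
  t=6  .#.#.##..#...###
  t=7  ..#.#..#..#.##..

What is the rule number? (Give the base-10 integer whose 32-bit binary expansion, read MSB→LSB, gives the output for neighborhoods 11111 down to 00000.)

  nb #####: next=.  (t=4,i=13, bit31=0)
  nb ####.: next=.  (t=2,i=10, bit30=0)
  nb ###.#: next=.  (t=2,i=6, bit29=0)
  nb ###..: next=.  (t=0,i=2, bit28=0)
  nb ##.##: next=#  (t=2,i=7, bit27=1)
  nb ##.#.: next=.  (t=0,i=7, bit26=0)
  nb ##..#: next=#  (t=0,i=3, bit25=1)
  nb ##...: next=.  (t=2,i=1, bit24=0)
  nb #.###: next=#  (t=2,i=8, bit23=1)
  nb #.##.: next=.  (t=0,i=12, bit22=0)
  nb #.#.#: next=.  (t=0,i=8, bit21=0)
  nb #.#..: next=#  (t=1,i=0, bit20=1)
  nb #..##: next=.  (t=0,i=4, bit19=0)
  nb #..#.: next=.  (t=1,i=2, bit18=0)
  nb #...#: next=.  (t=2,i=2, bit17=0)
  nb #....: next=#  (t=1,i=5, bit16=1)
  nb .####: next=.  (t=2,i=9, bit15=0)
  nb .###.: next=.  (t=0,i=1, bit14=0)
  nb .##.#: next=.  (t=0,i=6, bit13=0)
  nb .##..: next=.  (t=0,i=13, bit12=0)
  nb .#.##: next=#  (t=0,i=11, bit11=1)
  nb .#.#.: next=#  (t=0,i=9, bit10=1)
  nb .#..#: next=.  (t=1,i=1, bit9=0)
  nb .#...: next=#  (t=1,i=4, bit8=1)
  nb ..###: next=#  (t=0,i=0, bit7=1)
  nb ..##.: next=.  (t=0,i=5, bit6=0)
  nb ..#.#: next=#  (t=1,i=9, bit5=1)
  nb ..#..: next=.  (t=1,i=3, bit4=0)
  nb ...##: next=#  (t=2,i=3, bit3=1)
  nb ...#.: next=#  (t=1,i=8, bit2=1)
  nb ....#: next=.  (t=1,i=7, bit1=0)
  nb .....: next=#  (t=1,i=6, bit0=1)
  bits 00001010100100010000110110101101 = 177278381

177278381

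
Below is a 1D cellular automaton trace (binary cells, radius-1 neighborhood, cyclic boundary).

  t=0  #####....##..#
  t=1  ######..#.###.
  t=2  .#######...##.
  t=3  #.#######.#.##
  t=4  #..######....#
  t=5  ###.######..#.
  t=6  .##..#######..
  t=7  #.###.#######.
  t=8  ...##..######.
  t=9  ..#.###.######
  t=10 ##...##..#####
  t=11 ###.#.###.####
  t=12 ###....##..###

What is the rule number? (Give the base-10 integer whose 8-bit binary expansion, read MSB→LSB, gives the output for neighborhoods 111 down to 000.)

  ###|#  b7=1 t=0,i=0
  ##.|#  b6=1 t=0,i=4
  #.#|.  b5=0 t=1,i=9
  #..|#  b4=1 t=0,i=5
  .##|.  b3=0 t=0,i=9
  .#.|.  b2=0 t=1,i=8
  ..#|#  b1=1 t=0,i=8
  ...|.  b0=0 t=0,i=6
  bits 11010010 = 210

210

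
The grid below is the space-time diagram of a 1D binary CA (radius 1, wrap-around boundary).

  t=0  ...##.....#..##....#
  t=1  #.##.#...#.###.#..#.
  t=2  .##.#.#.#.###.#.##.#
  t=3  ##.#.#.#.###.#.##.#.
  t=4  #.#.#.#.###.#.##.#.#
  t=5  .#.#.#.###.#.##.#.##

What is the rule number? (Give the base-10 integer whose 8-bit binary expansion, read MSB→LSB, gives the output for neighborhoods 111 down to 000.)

  ###|#  b7=1 t=1,i=12
  ##.|.  b6=0 t=0,i=4
  #.#|#  b5=1 t=1,i=1
  #..|#  b4=1 t=0,i=0
  .##|#  b3=1 t=0,i=3
  .#.|.  b2=0 t=0,i=10
  ..#|#  b1=1 t=0,i=2
  ...|.  b0=0 t=0,i=1
  bits 10111010 = 186

186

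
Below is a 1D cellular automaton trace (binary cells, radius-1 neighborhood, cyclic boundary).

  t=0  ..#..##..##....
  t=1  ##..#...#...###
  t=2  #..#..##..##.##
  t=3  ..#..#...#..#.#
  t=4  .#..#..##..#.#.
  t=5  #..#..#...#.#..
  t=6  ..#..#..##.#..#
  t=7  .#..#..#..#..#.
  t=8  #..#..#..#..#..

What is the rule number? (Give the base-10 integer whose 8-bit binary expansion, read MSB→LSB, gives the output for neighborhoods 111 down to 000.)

  nb ###: next=#  (t=1,i=0, bit7=1)
  nb ##.: next=.  (t=0,i=6, bit6=0)
  nb #.#: next=#  (t=2,i=12, bit5=1)
  nb #..: next=.  (t=0,i=3, bit4=0)
  nb .##: next=.  (t=0,i=5, bit3=0)
  nb .#.: next=.  (t=0,i=2, bit2=0)
  nb ..#: next=#  (t=0,i=1, bit1=1)
  nb ...: next=#  (t=0,i=0, bit0=1)
  bits 10100011 = 163

163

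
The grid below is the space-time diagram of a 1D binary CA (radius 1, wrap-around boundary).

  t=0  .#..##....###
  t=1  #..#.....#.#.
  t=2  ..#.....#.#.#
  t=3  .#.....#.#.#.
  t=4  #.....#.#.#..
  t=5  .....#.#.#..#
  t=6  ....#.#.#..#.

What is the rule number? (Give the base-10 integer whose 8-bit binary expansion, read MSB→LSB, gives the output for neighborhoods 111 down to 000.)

  ###|#  b7=1 t=0,i=11
  ##.|.  b6=0 t=0,i=5
  #.#|#  b5=1 t=0,i=0
  #..|.  b4=0 t=0,i=2
  .##|.  b3=0 t=0,i=4
  .#.|.  b2=0 t=0,i=1
  ..#|#  b1=1 t=0,i=3
  ...|.  b0=0 t=0,i=7
  bits 10100010 = 162

162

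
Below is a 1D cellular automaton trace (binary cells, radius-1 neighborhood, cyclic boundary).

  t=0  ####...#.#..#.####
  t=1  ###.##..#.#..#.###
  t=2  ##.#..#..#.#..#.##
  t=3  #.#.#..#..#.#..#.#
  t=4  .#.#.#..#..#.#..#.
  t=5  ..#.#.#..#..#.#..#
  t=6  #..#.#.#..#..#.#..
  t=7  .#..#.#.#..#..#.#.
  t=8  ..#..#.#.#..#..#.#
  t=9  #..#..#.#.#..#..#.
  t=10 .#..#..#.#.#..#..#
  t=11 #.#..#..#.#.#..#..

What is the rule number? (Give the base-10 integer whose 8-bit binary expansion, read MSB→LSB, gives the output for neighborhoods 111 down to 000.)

177

  ### -> #   bit 7 = 1  t=0,i=0
  ##. -> .   bit 6 = 0  t=0,i=3
  #.# -> #   bit 5 = 1  t=0,i=8
  #.. -> #   bit 4 = 1  t=0,i=4
  .## -> .   bit 3 = 0  t=0,i=14
  .#. -> .   bit 2 = 0  t=0,i=7
  ..# -> .   bit 1 = 0  t=0,i=6
  ... -> #   bit 0 = 1  t=0,i=5
  bits 10110001 = 177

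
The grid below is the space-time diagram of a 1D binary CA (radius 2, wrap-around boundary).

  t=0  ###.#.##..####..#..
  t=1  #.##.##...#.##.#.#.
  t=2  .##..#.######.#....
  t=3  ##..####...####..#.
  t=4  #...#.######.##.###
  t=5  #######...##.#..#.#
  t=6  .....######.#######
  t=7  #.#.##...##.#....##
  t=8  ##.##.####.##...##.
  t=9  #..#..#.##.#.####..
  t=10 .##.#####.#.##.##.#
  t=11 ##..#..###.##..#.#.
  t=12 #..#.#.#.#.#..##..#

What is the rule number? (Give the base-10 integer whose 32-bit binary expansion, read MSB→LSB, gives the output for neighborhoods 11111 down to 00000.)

  #####|.  b31=0 t=2,i=9
  ####.|#  b30=1 t=0,i=12
  ###.#|#  b29=1 t=0,i=2
  ###..|#  b28=1 t=0,i=13
  ##.##|.  b27=0 t=1,i=4
  ##.#.|#  b26=1 t=0,i=3
  ##..#|.  b25=0 t=0,i=8
  ##...|#  b24=1 t=1,i=7
  #.###|#  b23=1 t=2,i=7
  #.##.|#  b22=1 t=0,i=6
  #.#.#|.  b21=0 t=0,i=4
  #.#..|#  b20=1 t=2,i=14
  #..##|.  b19=0 t=0,i=9
  #..#.|#  b18=1 t=0,i=15
  #...#|#  b17=1 t=1,i=8
  #....|.  b16=0 t=2,i=16
  .####|.  b15=0 t=0,i=11
  .###.|.  b14=0 t=0,i=1
  .##.#|.  b13=0 t=1,i=3
  .##..|.  b12=0 t=0,i=7
  .#.##|#  b11=1 t=0,i=5
  .#.#.|.  b10=0 t=1,i=16
  .#..#|#  b9=1 t=0,i=17
  .#...|.  b8=0 t=2,i=15
  ..###|#  b7=1 t=0,i=0
  ..##.|#  b6=1 t=2,i=1
  ..#.#|#  b5=1 t=1,i=10
  ..#..|.  b4=0 t=0,i=16
  ...##|#  b3=1 t=2,i=0
  ...#.|#  b2=1 t=1,i=9
  ....#|.  b1=0 t=2,i=18
  .....|#  b0=1 t=2,i=17
  bits 01110101110101100000101011101101 = 1976961773

1976961773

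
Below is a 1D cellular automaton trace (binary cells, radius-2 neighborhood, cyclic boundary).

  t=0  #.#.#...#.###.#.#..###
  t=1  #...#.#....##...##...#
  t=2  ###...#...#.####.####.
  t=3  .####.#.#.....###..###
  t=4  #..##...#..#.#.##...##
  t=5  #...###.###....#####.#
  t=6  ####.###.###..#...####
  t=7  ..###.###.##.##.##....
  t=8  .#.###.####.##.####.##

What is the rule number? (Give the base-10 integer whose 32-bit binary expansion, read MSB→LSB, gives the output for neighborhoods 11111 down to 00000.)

2035700249

  #####|.  b31=0 t=5,i=17
  ####.|#  b30=1 t=0,i=21
  ###.#|#  b29=1 t=0,i=0
  ###..|#  b28=1 t=2,i=2
  ##.##|#  b27=1 t=2,i=16
  ##.#.|.  b26=0 t=0,i=1
  ##..#|.  b25=0 t=3,i=17
  ##...|#  b24=1 t=1,i=1
  #.###|.  b23=0 t=0,i=10
  #.##.|#  b22=1 t=4,i=15
  #.#.#|.  b21=0 t=0,i=2
  #.#..|#  b20=1 t=0,i=4
  #..##|.  b19=0 t=0,i=18
  #..#.|#  b18=1 t=4,i=10
  #...#|#  b17=1 t=0,i=6
  #....|.  b16=0 t=1,i=8
  .####|.  b15=0 t=0,i=20
  .###.|#  b14=1 t=0,i=11
  .##.#|.  b13=0 t=7,i=11
  .##..|#  b12=1 t=1,i=0
  .#.##|.  b11=0 t=0,i=9
  .#.#.|.  b10=0 t=0,i=3
  .#..#|#  b9=1 t=0,i=17
  .#...|.  b8=0 t=0,i=5
  ..###|.  b7=0 t=0,i=19
  ..##.|.  b6=0 t=1,i=11
  ..#.#|.  b5=0 t=0,i=8
  ..#..|#  b4=1 t=2,i=6
  ...##|#  b3=1 t=1,i=10
  ...#.|.  b2=0 t=0,i=7
  ....#|.  b1=0 t=1,i=9
  .....|#  b0=1 t=3,i=11
  bits 01111001010101100101001000011001 = 2035700249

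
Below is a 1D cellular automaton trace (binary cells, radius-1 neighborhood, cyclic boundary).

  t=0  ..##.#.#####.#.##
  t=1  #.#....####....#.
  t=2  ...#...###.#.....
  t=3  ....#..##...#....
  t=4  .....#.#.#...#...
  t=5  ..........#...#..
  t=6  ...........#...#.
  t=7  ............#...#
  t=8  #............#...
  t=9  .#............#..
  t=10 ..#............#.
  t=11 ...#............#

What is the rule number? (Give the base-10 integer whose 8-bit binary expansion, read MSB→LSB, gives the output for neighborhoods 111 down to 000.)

  [7] ### => #  t=0,i=8
  [6] ##. => .  t=0,i=3
  [5] #.# => .  t=0,i=4
  [4] #.. => #  t=0,i=0
  [3] .## => #  t=0,i=2
  [2] .#. => .  t=0,i=5
  [1] ..# => .  t=0,i=1
  [0] ... => .  t=1,i=4
  bits 10011000 = 152

152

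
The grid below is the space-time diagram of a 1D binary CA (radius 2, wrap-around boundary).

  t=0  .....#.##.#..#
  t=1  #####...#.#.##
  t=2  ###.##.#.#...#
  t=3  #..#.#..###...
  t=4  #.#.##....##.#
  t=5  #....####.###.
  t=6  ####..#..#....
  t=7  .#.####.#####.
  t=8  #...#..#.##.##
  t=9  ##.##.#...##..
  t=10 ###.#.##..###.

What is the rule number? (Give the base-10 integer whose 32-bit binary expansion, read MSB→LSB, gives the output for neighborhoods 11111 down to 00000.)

  ##### -> #   bit 31 = 1  t=1,i=0
  ####. -> .   bit 30 = 0  t=1,i=3
  ###.# -> .   bit 29 = 0  t=2,i=2
  ###.. -> #   bit 28 = 1  t=1,i=4
  ##.## -> #   bit 27 = 1  t=2,i=3
  ##.#. -> .   bit 26 = 0  t=0,i=9
  ##..# -> #   bit 25 = 1  t=6,i=4
  ##... -> #   bit 24 = 1  t=1,i=5
  #.### -> .   bit 23 = 0  t=1,i=12
  #.##. -> .   bit 22 = 0  t=0,i=7
  #.#.# -> .   bit 21 = 0  t=1,i=10
  #.#.. -> #   bit 20 = 1  t=0,i=10
  #..## -> .   bit 19 = 0  t=3,i=7
  #..#. -> #   bit 18 = 1  t=0,i=12
  #...# -> .   bit 17 = 0  t=1,i=6
  #.... -> #   bit 16 = 1  t=0,i=1
  .#### -> #   bit 15 = 1  t=1,i=13
  .###. -> .   bit 14 = 0  t=3,i=9
  .##.# -> #   bit 13 = 1  t=0,i=8
  .##.. -> #   bit 12 = 1  t=4,i=5
  .#.## -> .   bit 11 = 0  t=0,i=6
  .#.#. -> #   bit 10 = 1  t=1,i=9
  .#..# -> .   bit 9 = 0  t=0,i=11
  .#... -> #   bit 8 = 1  t=0,i=0
  ..### -> .   bit 7 = 0  t=2,i=13
  ..##. -> #   bit 6 = 1  t=4,i=10
  ..#.# -> .   bit 5 = 0  t=0,i=5
  ..#.. -> #   bit 4 = 1  t=0,i=13
  ...## -> .   bit 3 = 0  t=2,i=12
  ...#. -> #   bit 2 = 1  t=0,i=4
  ....# -> #   bit 1 = 1  t=0,i=3
  ..... -> #   bit 0 = 1  t=0,i=2
  bits 10011011000101011011010101010111 = 2601891159

2601891159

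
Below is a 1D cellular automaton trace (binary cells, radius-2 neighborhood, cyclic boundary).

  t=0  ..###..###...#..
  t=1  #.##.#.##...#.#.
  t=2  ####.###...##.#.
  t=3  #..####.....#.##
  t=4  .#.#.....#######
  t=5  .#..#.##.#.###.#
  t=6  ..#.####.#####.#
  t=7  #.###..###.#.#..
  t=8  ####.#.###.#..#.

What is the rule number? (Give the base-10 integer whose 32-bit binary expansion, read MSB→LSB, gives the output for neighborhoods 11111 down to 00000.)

  nb #####: next=#  (t=4,i=11, bit31=1)
  nb ####.: next=.  (t=2,i=2, bit30=0)
  nb ###.#: next=#  (t=2,i=3, bit29=1)
  nb ###..: next=.  (t=0,i=4, bit28=0)
  nb ##.##: next=#  (t=2,i=4, bit27=1)
  nb ##.#.: next=.  (t=1,i=4, bit26=0)
  nb ##..#: next=#  (t=0,i=5, bit25=1)
  nb ##...: next=.  (t=0,i=10, bit24=0)
  nb #.###: next=#  (t=2,i=0, bit23=1)
  nb #.##.: next=#  (t=1,i=2, bit22=1)
  nb #.#.#: next=#  (t=1,i=0, bit21=1)
  nb #.#..: next=.  (t=4,i=3, bit20=0)
  nb #..##: next=.  (t=0,i=6, bit19=0)
  nb #..#.: next=.  (t=5,i=3, bit18=0)
  nb #...#: next=.  (t=0,i=11, bit17=0)
  nb #....: next=.  (t=0,i=15, bit16=0)
  nb .####: next=.  (t=2,i=1, bit15=0)
  nb .###.: next=#  (t=0,i=3, bit14=1)
  nb .##.#: next=#  (t=1,i=3, bit13=1)
  nb .##..: next=.  (t=1,i=8, bit12=0)
  nb .#.##: next=#  (t=1,i=1, bit11=1)
  nb .#.#.: next=.  (t=1,i=13, bit10=0)
  nb .#..#: next=#  (t=5,i=2, bit9=1)
  nb .#...: next=#  (t=0,i=14, bit8=1)
  nb ..###: next=#  (t=0,i=2, bit7=1)
  nb ..##.: next=.  (t=2,i=11, bit6=0)
  nb ..#.#: next=#  (t=1,i=12, bit5=1)
  nb ..#..: next=.  (t=0,i=13, bit4=0)
  nb ...##: next=.  (t=0,i=1, bit3=0)
  nb ...#.: next=#  (t=0,i=12, bit2=1)
  nb ....#: next=#  (t=0,i=0, bit1=1)
  nb .....: next=#  (t=3,i=9, bit0=1)
  bits 10101010111000000110101110100111 = 2866834343

2866834343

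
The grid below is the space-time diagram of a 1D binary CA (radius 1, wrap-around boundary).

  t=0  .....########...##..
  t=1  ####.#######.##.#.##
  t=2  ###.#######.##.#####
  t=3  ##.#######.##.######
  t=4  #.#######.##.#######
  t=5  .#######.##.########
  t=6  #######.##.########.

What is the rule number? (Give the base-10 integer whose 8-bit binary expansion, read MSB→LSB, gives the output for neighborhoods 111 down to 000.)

  ###|#  b7=1 t=0,i=6
  ##.|.  b6=0 t=0,i=12
  #.#|#  b5=1 t=1,i=4
  #..|#  b4=1 t=0,i=13
  .##|#  b3=1 t=0,i=5
  .#.|#  b2=1 t=1,i=16
  ..#|.  b1=0 t=0,i=4
  ...|#  b0=1 t=0,i=0
  bits 10111101 = 189

189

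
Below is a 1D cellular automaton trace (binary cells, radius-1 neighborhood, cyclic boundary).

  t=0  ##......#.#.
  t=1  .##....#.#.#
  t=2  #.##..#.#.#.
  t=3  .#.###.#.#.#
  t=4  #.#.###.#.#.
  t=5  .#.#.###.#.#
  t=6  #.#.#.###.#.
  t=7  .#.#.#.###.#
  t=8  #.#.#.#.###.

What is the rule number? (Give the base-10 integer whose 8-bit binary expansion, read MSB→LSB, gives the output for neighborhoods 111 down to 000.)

  ###|#  b7=1 t=3,i=4
  ##.|#  b6=1 t=0,i=1
  #.#|#  b5=1 t=0,i=9
  #..|#  b4=1 t=0,i=2
  .##|.  b3=0 t=0,i=0
  .#.|.  b2=0 t=0,i=8
  ..#|#  b1=1 t=0,i=7
  ...|.  b0=0 t=0,i=3
  bits 11110010 = 242

242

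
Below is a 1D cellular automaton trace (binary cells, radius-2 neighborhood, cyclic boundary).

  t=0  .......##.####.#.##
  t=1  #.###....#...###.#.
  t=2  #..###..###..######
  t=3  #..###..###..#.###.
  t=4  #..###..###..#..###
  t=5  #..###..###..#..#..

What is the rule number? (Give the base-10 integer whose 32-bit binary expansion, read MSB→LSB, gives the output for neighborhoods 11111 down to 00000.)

3178251701

  nb #####: next=#  (t=2,i=15, bit31=1)
  nb ####.: next=.  (t=0,i=12, bit30=0)
  nb ###.#: next=#  (t=0,i=13, bit29=1)
  nb ###..: next=#  (t=1,i=4, bit28=1)
  nb ##.##: next=#  (t=0,i=9, bit27=1)
  nb ##.#.: next=#  (t=0,i=14, bit26=1)
  nb ##..#: next=.  (t=2,i=1, bit25=0)
  nb ##...: next=#  (t=0,i=0, bit24=1)
  nb #.###: next=.  (t=0,i=10, bit23=0)
  nb #.##.: next=#  (t=0,i=17, bit22=1)
  nb #.#.#: next=#  (t=0,i=15, bit21=1)
  nb #.#..: next=#  (t=3,i=0, bit20=1)
  nb #..##: next=.  (t=2,i=2, bit19=0)
  nb #..#.: next=.  (t=3,i=12, bit18=0)
  nb #...#: next=.  (t=1,i=11, bit17=0)
  nb #....: next=.  (t=0,i=1, bit16=0)
  nb .####: next=.  (t=0,i=11, bit15=0)
  nb .###.: next=#  (t=1,i=3, bit14=1)
  nb .##.#: next=.  (t=0,i=8, bit13=0)
  nb .##..: next=.  (t=0,i=18, bit12=0)
  nb .#.##: next=.  (t=0,i=16, bit11=0)
  nb .#.#.: next=#  (t=1,i=18, bit10=1)
  nb .#..#: next=.  (t=3,i=1, bit9=0)
  nb .#...: next=#  (t=1,i=10, bit8=1)
  nb ..###: next=#  (t=1,i=13, bit7=1)
  nb ..##.: next=.  (t=0,i=7, bit6=0)
  nb ..#.#: next=#  (t=3,i=13, bit5=1)
  nb ..#..: next=#  (t=1,i=9, bit4=1)
  nb ...##: next=.  (t=0,i=6, bit3=0)
  nb ...#.: next=#  (t=1,i=8, bit2=1)
  nb ....#: next=.  (t=0,i=5, bit1=0)
  nb .....: next=#  (t=0,i=2, bit0=1)
  bits 10111101011100000100010110110101 = 3178251701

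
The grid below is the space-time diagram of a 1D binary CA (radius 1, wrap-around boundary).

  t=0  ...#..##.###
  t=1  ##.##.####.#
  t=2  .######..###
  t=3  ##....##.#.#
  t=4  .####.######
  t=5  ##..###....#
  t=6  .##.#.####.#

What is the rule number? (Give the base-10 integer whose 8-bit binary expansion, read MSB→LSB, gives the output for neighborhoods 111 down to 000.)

  nb ###: next=.  (t=0,i=10, bit7=0)
  nb ##.: next=#  (t=0,i=7, bit6=1)
  nb #.#: next=#  (t=0,i=8, bit5=1)
  nb #..: next=#  (t=0,i=0, bit4=1)
  nb .##: next=#  (t=0,i=6, bit3=1)
  nb .#.: next=#  (t=0,i=3, bit2=1)
  nb ..#: next=.  (t=0,i=2, bit1=0)
  nb ...: next=#  (t=0,i=1, bit0=1)
  bits 01111101 = 125

125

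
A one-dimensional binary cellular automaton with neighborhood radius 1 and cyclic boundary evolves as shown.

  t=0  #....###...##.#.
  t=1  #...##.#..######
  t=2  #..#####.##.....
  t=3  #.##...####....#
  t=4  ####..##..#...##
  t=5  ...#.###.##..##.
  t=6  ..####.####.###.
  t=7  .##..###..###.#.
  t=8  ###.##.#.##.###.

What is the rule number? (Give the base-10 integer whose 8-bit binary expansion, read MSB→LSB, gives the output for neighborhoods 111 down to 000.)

  nb ###: next=.  (t=0,i=6, bit7=0)
  nb ##.: next=#  (t=0,i=7, bit6=1)
  nb #.#: next=#  (t=0,i=13, bit5=1)
  nb #..: next=.  (t=0,i=1, bit4=0)
  nb .##: next=#  (t=0,i=5, bit3=1)
  nb .#.: next=#  (t=0,i=0, bit2=1)
  nb ..#: next=#  (t=0,i=4, bit1=1)
  nb ...: next=.  (t=0,i=2, bit0=0)
  bits 01101110 = 110

110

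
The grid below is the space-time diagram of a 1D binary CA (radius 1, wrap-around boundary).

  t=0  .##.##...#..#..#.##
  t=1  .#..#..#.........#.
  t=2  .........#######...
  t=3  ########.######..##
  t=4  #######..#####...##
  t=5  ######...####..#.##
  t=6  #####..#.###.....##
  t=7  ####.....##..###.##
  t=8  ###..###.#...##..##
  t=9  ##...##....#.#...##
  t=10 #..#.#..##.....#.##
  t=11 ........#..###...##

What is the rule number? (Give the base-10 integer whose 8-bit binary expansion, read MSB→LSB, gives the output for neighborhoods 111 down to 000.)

137

  nb ###: next=#  (t=2,i=10, bit7=1)
  nb ##.: next=.  (t=0,i=2, bit6=0)
  nb #.#: next=.  (t=0,i=0, bit5=0)
  nb #..: next=.  (t=0,i=6, bit4=0)
  nb .##: next=#  (t=0,i=1, bit3=1)
  nb .#.: next=.  (t=0,i=9, bit2=0)
  nb ..#: next=.  (t=0,i=8, bit1=0)
  nb ...: next=#  (t=0,i=7, bit0=1)
  bits 10001001 = 137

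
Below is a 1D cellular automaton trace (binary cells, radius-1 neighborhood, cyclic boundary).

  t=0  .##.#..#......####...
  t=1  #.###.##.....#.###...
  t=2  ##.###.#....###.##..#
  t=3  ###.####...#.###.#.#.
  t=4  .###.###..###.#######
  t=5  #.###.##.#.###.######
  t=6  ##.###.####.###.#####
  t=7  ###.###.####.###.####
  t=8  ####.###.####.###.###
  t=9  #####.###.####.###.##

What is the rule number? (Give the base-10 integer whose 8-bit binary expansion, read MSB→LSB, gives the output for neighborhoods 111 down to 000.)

  [7] ### => #  t=0,i=15
  [6] ##. => #  t=0,i=2
  [5] #.# => #  t=0,i=3
  [4] #.. => .  t=0,i=5
  [3] .## => .  t=0,i=1
  [2] .#. => #  t=0,i=4
  [1] ..# => #  t=0,i=0
  [0] ... => .  t=0,i=9
  bits 11100110 = 230

230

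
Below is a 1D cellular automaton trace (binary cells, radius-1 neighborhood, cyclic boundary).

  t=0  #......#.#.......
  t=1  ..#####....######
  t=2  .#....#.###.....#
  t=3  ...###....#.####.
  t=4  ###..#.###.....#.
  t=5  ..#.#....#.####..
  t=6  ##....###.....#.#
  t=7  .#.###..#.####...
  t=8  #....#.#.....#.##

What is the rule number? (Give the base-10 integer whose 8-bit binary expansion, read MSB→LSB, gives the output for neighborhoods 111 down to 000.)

67

  ### -> .   bit 7 = 0  t=1,i=3
  ##. -> #   bit 6 = 1  t=1,i=6
  #.# -> .   bit 5 = 0  t=0,i=8
  #.. -> .   bit 4 = 0  t=0,i=1
  .## -> .   bit 3 = 0  t=1,i=2
  .#. -> .   bit 2 = 0  t=0,i=0
  ..# -> #   bit 1 = 1  t=0,i=6
  ... -> #   bit 0 = 1  t=0,i=2
  bits 01000011 = 67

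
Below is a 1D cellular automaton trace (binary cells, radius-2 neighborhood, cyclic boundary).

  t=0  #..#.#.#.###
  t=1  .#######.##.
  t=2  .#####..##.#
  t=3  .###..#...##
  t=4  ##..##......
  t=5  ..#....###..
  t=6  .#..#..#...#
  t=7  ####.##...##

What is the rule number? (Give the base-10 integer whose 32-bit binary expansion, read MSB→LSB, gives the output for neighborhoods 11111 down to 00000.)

2398455461

  [31] ##### => #  t=1,i=3
  [30] ####. => .  t=0,i=11
  [29] ###.# => .  t=1,i=7
  [28] ###.. => .  t=0,i=0
  [27] ##.## => #  t=1,i=8
  [26] ##.#. => #  t=2,i=10
  [25] ##..# => #  t=0,i=1
  [24] ##... => .  t=4,i=6
  [23] #.### => #  t=0,i=9
  [22] #.##. => #  t=1,i=9
  [21] #.#.# => #  t=0,i=5
  [20] #.#.. => #  t=6,i=1
  [19] #..## => .  t=1,i=0
  [18] #..#. => #  t=0,i=2
  [17] #...# => .  t=3,i=8
  [16] #.... => #  t=4,i=7
  [15] .#### => #  t=0,i=10
  [14] .###. => .  t=3,i=2
  [13] .##.# => .  t=2,i=9
  [12] .##.. => .  t=1,i=10
  [11] .#.## => .  t=0,i=8
  [10] .#.#. => #  t=0,i=4
  [9] .#..# => #  t=6,i=2
  [8] .#... => .  t=3,i=7
  [7] ..### => #  t=1,i=1
  [6] ..##. => .  t=2,i=8
  [5] ..#.# => #  t=0,i=3
  [4] ..#.. => .  t=3,i=6
  [3] ...## => .  t=3,i=9
  [2] ...#. => #  t=5,i=1
  [1] ....# => .  t=4,i=10
  [0] ..... => #  t=4,i=8
  bits 10001110111101011000011010100101 = 2398455461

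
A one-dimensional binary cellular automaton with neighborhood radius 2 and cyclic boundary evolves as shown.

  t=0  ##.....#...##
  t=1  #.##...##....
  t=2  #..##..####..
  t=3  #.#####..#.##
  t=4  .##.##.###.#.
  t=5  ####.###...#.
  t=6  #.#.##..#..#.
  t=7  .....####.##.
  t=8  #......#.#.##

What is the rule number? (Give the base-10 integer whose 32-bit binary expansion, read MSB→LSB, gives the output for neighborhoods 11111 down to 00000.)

3416076656

  ##### -> #   bit 31 = 1  t=3,i=4
  ####. -> #   bit 30 = 1  t=0,i=0
  ###.# -> .   bit 29 = 0  t=3,i=0
  ###.. -> .   bit 28 = 0  t=0,i=1
  ##.## -> #   bit 27 = 1  t=3,i=1
  ##.#. -> .   bit 26 = 0  t=4,i=10
  ##..# -> #   bit 25 = 1  t=2,i=5
  ##... -> #   bit 24 = 1  t=0,i=2
  #.### -> #   bit 23 = 1  t=3,i=2
  #.##. -> .   bit 22 = 0  t=1,i=2
  #.#.# -> .   bit 21 = 0  t=6,i=0
  #.#.. -> #   bit 20 = 1  t=4,i=11
  #..## -> #   bit 19 = 1  t=2,i=2
  #..#. -> #   bit 18 = 1  t=2,i=12
  #...# -> .   bit 17 = 0  t=0,i=9
  #.... -> #   bit 16 = 1  t=0,i=3
  .#### -> .   bit 15 = 0  t=0,i=12
  .###. -> .   bit 14 = 0  t=3,i=12
  .##.# -> #   bit 13 = 1  t=4,i=2
  .##.. -> #   bit 12 = 1  t=1,i=3
  .#.## -> .   bit 11 = 0  t=1,i=1
  .#.#. -> .   bit 10 = 0  t=6,i=1
  .#..# -> .   bit 9 = 0  t=2,i=1
  .#... -> #   bit 8 = 1  t=0,i=8
  ..### -> .   bit 7 = 0  t=0,i=11
  ..##. -> #   bit 6 = 1  t=1,i=7
  ..#.# -> #   bit 5 = 1  t=1,i=0
  ..#.. -> #   bit 4 = 1  t=0,i=7
  ...## -> .   bit 3 = 0  t=0,i=10
  ...#. -> .   bit 2 = 0  t=0,i=6
  ....# -> .   bit 1 = 0  t=0,i=5
  ..... -> .   bit 0 = 0  t=0,i=4
  bits 11001011100111010011000101110000 = 3416076656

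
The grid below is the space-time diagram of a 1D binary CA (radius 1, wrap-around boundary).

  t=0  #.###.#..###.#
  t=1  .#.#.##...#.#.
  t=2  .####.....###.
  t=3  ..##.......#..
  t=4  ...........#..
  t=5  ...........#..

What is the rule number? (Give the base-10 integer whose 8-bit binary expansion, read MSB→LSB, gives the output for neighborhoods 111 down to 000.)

164

  ###|#  b7=1 t=0,i=3
  ##.|.  b6=0 t=0,i=0
  #.#|#  b5=1 t=0,i=1
  #..|.  b4=0 t=0,i=7
  .##|.  b3=0 t=0,i=2
  .#.|#  b2=1 t=0,i=6
  ..#|.  b1=0 t=0,i=8
  ...|.  b0=0 t=1,i=8
  bits 10100100 = 164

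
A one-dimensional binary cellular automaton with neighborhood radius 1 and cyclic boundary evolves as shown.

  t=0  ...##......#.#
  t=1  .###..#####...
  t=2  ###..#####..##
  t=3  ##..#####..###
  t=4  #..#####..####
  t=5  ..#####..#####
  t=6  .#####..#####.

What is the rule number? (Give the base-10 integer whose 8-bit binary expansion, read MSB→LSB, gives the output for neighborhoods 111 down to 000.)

139

  ### -> #   bit 7 = 1  t=1,i=2
  ##. -> .   bit 6 = 0  t=0,i=4
  #.# -> .   bit 5 = 0  t=0,i=12
  #.. -> .   bit 4 = 0  t=0,i=0
  .## -> #   bit 3 = 1  t=0,i=3
  .#. -> .   bit 2 = 0  t=0,i=11
  ..# -> #   bit 1 = 1  t=0,i=2
  ... -> #   bit 0 = 1  t=0,i=1
  bits 10001011 = 139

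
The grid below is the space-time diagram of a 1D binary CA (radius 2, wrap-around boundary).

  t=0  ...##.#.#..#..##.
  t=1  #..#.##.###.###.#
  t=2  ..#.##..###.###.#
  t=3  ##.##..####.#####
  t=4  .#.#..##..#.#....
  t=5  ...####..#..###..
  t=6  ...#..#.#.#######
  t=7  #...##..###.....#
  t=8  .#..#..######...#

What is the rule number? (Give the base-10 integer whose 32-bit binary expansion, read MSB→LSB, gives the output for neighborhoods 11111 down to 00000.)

  #####|.  b31=0 t=3,i=14
  ####.|.  b30=0 t=3,i=0
  ###.#|#  b29=1 t=1,i=10
  ###..|#  b28=1 t=5,i=6
  ##.##|.  b27=0 t=1,i=7
  ##.#.|#  b26=1 t=0,i=5
  ##..#|.  b25=0 t=1,i=1
  ##...|#  b24=1 t=0,i=16
  #.###|#  b23=1 t=1,i=8
  #.##.|#  b22=1 t=1,i=5
  #.#.#|#  b21=1 t=0,i=6
  #.#..|#  b20=1 t=0,i=8
  #..##|#  b19=1 t=0,i=13
  #..#.|#  b18=1 t=0,i=10
  #...#|.  b17=0 t=6,i=1
  #....|#  b16=1 t=0,i=0
  .####|.  b15=0 t=3,i=8
  .###.|#  b14=1 t=1,i=9
  .##.#|.  b13=0 t=0,i=4
  .##..|.  b12=0 t=0,i=15
  .#.##|#  b11=1 t=1,i=4
  .#.#.|.  b10=0 t=0,i=7
  .#..#|#  b9=1 t=0,i=9
  .#...|#  b8=1 t=4,i=13
  ..###|#  b7=1 t=2,i=8
  ..##.|#  b6=1 t=0,i=3
  ..#.#|.  b5=0 t=1,i=3
  ..#..|.  b4=0 t=0,i=11
  ...##|.  b3=0 t=0,i=2
  ...#.|.  b2=0 t=4,i=0
  ....#|.  b1=0 t=0,i=1
  .....|.  b0=0 t=4,i=15
  bits 00110101111111010100101111000000 = 905792448

905792448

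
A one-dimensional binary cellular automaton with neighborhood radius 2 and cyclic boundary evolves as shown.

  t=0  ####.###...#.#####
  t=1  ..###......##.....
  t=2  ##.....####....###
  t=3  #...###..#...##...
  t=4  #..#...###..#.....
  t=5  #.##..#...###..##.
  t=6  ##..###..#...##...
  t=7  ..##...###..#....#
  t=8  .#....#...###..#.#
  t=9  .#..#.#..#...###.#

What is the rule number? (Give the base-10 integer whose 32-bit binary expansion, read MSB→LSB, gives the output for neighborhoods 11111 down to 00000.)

1782319163

  ##### -> .   bit 31 = 0  t=0,i=0
  ####. -> #   bit 30 = 1  t=0,i=2
  ###.# -> #   bit 29 = 1  t=0,i=3
  ###.. -> .   bit 28 = 0  t=0,i=7
  ##.## -> #   bit 27 = 1  t=0,i=4
  ##.#. -> .   bit 26 = 0  t=5,i=17
  ##..# -> #   bit 25 = 1  t=3,i=7
  ##... -> .   bit 24 = 0  t=0,i=8
  #.### -> .   bit 23 = 0  t=0,i=5
  #.##. -> .   bit 22 = 0  t=5,i=2
  #.#.# -> #   bit 21 = 1  t=5,i=0
  #.#.. -> #   bit 20 = 1  t=8,i=1
  #..## -> #   bit 19 = 1  t=5,i=14
  #..#. -> #   bit 18 = 1  t=3,i=8
  #...# -> .   bit 17 = 0  t=0,i=9
  #.... -> .   bit 16 = 0  t=1,i=6
  .#### -> .   bit 15 = 0  t=0,i=14
  .###. -> .   bit 14 = 0  t=0,i=6
  .##.# -> .   bit 13 = 0  t=5,i=16
  .##.. -> .   bit 12 = 0  t=1,i=12
  .#.## -> #   bit 11 = 1  t=0,i=12
  .#.#. -> .   bit 10 = 0  t=8,i=0
  .#..# -> .   bit 9 = 0  t=4,i=1
  .#... -> .   bit 8 = 0  t=3,i=1
  ..### -> .   bit 7 = 0  t=1,i=2
  ..##. -> .   bit 6 = 0  t=1,i=11
  ..#.# -> #   bit 5 = 1  t=0,i=11
  ..#.. -> #   bit 4 = 1  t=3,i=0
  ...## -> #   bit 3 = 1  t=1,i=1
  ...#. -> .   bit 2 = 0  t=0,i=10
  ....# -> #   bit 1 = 1  t=1,i=0
  ..... -> #   bit 0 = 1  t=1,i=7
  bits 01101010001111000000100000111011 = 1782319163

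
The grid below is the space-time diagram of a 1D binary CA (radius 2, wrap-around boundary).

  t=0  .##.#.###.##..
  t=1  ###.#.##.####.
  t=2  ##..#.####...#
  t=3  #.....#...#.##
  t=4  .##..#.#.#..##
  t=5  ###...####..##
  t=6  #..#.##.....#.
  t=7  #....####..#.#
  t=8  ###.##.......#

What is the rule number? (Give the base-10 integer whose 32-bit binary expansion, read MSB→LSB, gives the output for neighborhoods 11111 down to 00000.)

  [31] ##### => #  t=5,i=0
  [30] ####. => .  t=1,i=11
  [29] ###.# => .  t=0,i=8
  [28] ###.. => .  t=2,i=1
  [27] ##.## => #  t=0,i=9
  [26] ##.#. => .  t=0,i=3
  [25] ##..# => .  t=2,i=2
  [24] ##... => #  t=0,i=12
  [23] #.### => #  t=0,i=6
  [22] #.##. => #  t=0,i=10
  [21] #.#.# => #  t=0,i=4
  [20] #.#.. => #  t=4,i=9
  [19] #..## => .  t=4,i=11
  [18] #..#. => .  t=2,i=3
  [17] #...# => .  t=0,i=13
  [16] #.... => #  t=3,i=2
  [15] .#### => .  t=1,i=10
  [14] .###. => #  t=0,i=7
  [13] .##.# => #  t=0,i=2
  [12] .##.. => #  t=0,i=11
  [11] .#.## => .  t=0,i=5
  [10] .#.#. => #  t=4,i=6
  [9] .#..# => .  t=4,i=10
  [8] .#... => #  t=3,i=7
  [7] ..### => #  t=2,i=13
  [6] ..##. => #  t=0,i=1
  [5] ..#.# => .  t=2,i=4
  [4] ..#.. => .  t=3,i=6
  [3] ...## => #  t=0,i=0
  [2] ...#. => #  t=3,i=5
  [1] ....# => .  t=3,i=4
  [0] ..... => .  t=3,i=3
  bits 10001001111100010111010111001100 = 2314302924

2314302924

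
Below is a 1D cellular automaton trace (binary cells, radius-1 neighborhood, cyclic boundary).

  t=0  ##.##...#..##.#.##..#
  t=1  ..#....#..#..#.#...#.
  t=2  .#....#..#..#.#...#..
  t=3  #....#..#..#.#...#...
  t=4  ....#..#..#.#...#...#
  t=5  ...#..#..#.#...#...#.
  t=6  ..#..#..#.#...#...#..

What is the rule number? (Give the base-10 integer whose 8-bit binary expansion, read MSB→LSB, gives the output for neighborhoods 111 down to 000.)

34

  ###|.  b7=0 t=0,i=0
  ##.|.  b6=0 t=0,i=1
  #.#|#  b5=1 t=0,i=2
  #..|.  b4=0 t=0,i=5
  .##|.  b3=0 t=0,i=3
  .#.|.  b2=0 t=0,i=8
  ..#|#  b1=1 t=0,i=7
  ...|.  b0=0 t=0,i=6
  bits 00100010 = 34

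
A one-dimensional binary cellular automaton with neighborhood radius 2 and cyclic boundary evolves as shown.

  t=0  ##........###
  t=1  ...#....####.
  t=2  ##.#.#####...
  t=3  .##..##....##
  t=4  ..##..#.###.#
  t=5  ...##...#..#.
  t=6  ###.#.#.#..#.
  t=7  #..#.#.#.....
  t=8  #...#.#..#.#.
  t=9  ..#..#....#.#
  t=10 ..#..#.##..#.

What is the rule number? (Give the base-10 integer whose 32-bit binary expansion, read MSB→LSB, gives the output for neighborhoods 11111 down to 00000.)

109294746

  #####|.  b31=0 t=0,i=12
  ####.|.  b30=0 t=0,i=0
  ###.#|.  b29=0 t=4,i=10
  ###..|.  b28=0 t=0,i=1
  ##.##|.  b27=0 t=3,i=0
  ##.#.|#  b26=1 t=2,i=2
  ##..#|#  b25=1 t=3,i=3
  ##...|.  b24=0 t=0,i=2
  #.###|#  b23=1 t=2,i=5
  #.##.|.  b22=0 t=3,i=1
  #.#.#|.  b21=0 t=2,i=3
  #.#..|.  b20=0 t=4,i=12
  #..##|.  b19=0 t=3,i=4
  #..#.|.  b18=0 t=4,i=5
  #...#|#  b17=1 t=2,i=11
  #....|#  b16=1 t=0,i=3
  .####|#  b15=1 t=0,i=11
  .###.|.  b14=0 t=4,i=9
  .##.#|#  b13=1 t=2,i=1
  .##..|#  b12=1 t=3,i=2
  .#.##|.  b11=0 t=2,i=4
  .#.#.|#  b10=1 t=6,i=5
  .#..#|.  b9=0 t=4,i=0
  .#...|.  b8=0 t=1,i=4
  ..###|#  b7=1 t=0,i=10
  ..##.|.  b6=0 t=2,i=0
  ..#.#|.  b5=0 t=4,i=6
  ..#..|#  b4=1 t=1,i=3
  ...##|#  b3=1 t=0,i=9
  ...#.|.  b2=0 t=1,i=2
  ....#|#  b1=1 t=0,i=8
  .....|.  b0=0 t=0,i=4
  bits 00000110100000111011010010011010 = 109294746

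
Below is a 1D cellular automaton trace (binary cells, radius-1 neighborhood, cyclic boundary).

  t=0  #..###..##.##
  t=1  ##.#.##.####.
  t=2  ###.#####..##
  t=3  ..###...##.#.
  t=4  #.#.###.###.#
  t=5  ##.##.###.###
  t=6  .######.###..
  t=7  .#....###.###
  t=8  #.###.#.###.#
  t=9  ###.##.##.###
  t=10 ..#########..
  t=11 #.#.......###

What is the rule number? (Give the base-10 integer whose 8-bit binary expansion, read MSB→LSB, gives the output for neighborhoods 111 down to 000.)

121

  ### -> .   bit 7 = 0  t=0,i=4
  ##. -> #   bit 6 = 1  t=0,i=0
  #.# -> #   bit 5 = 1  t=0,i=10
  #.. -> #   bit 4 = 1  t=0,i=1
  .## -> #   bit 3 = 1  t=0,i=3
  .#. -> .   bit 2 = 0  t=1,i=3
  ..# -> .   bit 1 = 0  t=0,i=2
  ... -> #   bit 0 = 1  t=3,i=0
  bits 01111001 = 121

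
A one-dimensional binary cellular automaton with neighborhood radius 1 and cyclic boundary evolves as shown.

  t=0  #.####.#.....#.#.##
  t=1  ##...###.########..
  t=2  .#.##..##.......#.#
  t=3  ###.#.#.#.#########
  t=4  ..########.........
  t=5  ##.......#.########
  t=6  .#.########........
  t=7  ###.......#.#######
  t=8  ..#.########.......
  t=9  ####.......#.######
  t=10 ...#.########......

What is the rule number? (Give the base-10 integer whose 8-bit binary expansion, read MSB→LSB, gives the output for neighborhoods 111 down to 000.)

103

  nb ###: next=.  (t=0,i=3, bit7=0)
  nb ##.: next=#  (t=0,i=0, bit6=1)
  nb #.#: next=#  (t=0,i=1, bit5=1)
  nb #..: next=.  (t=0,i=8, bit4=0)
  nb .##: next=.  (t=0,i=2, bit3=0)
  nb .#.: next=#  (t=0,i=7, bit2=1)
  nb ..#: next=#  (t=0,i=12, bit1=1)
  nb ...: next=#  (t=0,i=9, bit0=1)
  bits 01100111 = 103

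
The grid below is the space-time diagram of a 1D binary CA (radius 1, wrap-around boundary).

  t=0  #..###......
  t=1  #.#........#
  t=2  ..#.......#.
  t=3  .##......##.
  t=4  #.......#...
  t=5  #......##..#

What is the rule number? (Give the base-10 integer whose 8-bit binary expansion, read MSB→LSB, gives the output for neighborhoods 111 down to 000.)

  nb ###: next=.  (t=0,i=4, bit7=0)
  nb ##.: next=.  (t=0,i=5, bit6=0)
  nb #.#: next=.  (t=1,i=1, bit5=0)
  nb #..: next=.  (t=0,i=1, bit4=0)
  nb .##: next=.  (t=0,i=3, bit3=0)
  nb .#.: next=#  (t=0,i=0, bit2=1)
  nb ..#: next=#  (t=0,i=2, bit1=1)
  nb ...: next=.  (t=0,i=7, bit0=0)
  bits 00000110 = 6

6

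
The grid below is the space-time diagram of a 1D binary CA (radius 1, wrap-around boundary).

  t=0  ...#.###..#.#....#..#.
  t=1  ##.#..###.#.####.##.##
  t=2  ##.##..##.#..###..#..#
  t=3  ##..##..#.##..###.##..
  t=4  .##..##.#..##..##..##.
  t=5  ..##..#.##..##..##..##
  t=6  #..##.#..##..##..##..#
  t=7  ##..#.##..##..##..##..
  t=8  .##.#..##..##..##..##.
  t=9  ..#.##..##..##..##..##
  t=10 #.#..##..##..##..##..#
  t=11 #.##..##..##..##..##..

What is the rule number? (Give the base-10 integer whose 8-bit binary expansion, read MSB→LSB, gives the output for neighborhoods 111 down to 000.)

213

  ###|#  b7=1 t=0,i=6
  ##.|#  b6=1 t=0,i=7
  #.#|.  b5=0 t=0,i=4
  #..|#  b4=1 t=0,i=8
  .##|.  b3=0 t=0,i=5
  .#.|#  b2=1 t=0,i=3
  ..#|.  b1=0 t=0,i=2
  ...|#  b0=1 t=0,i=0
  bits 11010101 = 213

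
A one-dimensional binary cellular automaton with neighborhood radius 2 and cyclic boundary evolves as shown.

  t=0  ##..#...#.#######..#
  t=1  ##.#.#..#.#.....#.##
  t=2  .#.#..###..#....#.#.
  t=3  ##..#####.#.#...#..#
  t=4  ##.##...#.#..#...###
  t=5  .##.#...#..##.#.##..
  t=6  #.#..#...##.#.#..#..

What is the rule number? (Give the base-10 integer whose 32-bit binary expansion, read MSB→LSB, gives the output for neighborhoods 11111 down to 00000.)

  ##### -> .   bit 31 = 0  t=0,i=12
  ####. -> .   bit 30 = 0  t=0,i=15
  ###.# -> #   bit 29 = 1  t=1,i=1
  ###.. -> #   bit 28 = 1  t=0,i=1
  ##.## -> #   bit 27 = 1  t=4,i=2
  ##.#. -> .   bit 26 = 0  t=1,i=2
  ##..# -> .   bit 25 = 0  t=0,i=2
  ##... -> .   bit 24 = 0  t=4,i=5
  #.### -> #   bit 23 = 1  t=0,i=10
  #.##. -> .   bit 22 = 0  t=4,i=3
  #.#.# -> #   bit 21 = 1  t=1,i=3
  #.#.. -> .   bit 20 = 0  t=1,i=5
  #..## -> #   bit 19 = 1  t=0,i=18
  #..#. -> #   bit 18 = 1  t=0,i=3
  #...# -> .   bit 17 = 0  t=0,i=6
  #.... -> .   bit 16 = 0  t=1,i=12
  .#### -> .   bit 15 = 0  t=0,i=11
  .###. -> #   bit 14 = 1  t=0,i=0
  .##.# -> #   bit 13 = 1  t=5,i=2
  .##.. -> #   bit 12 = 1  t=4,i=4
  .#.## -> .   bit 11 = 0  t=0,i=9
  .#.#. -> .   bit 10 = 0  t=1,i=4
  .#..# -> #   bit 9 = 1  t=1,i=6
  .#... -> #   bit 8 = 1  t=0,i=5
  ..### -> #   bit 7 = 1  t=0,i=19
  ..##. -> .   bit 6 = 0  t=5,i=1
  ..#.# -> #   bit 5 = 1  t=0,i=8
  ..#.. -> .   bit 4 = 0  t=0,i=4
  ...## -> #   bit 3 = 1  t=4,i=16
  ...#. -> .   bit 2 = 0  t=0,i=7
  ....# -> .   bit 1 = 0  t=1,i=14
  ..... -> .   bit 0 = 0  t=1,i=13
  bits 00111000101011000111001110101000 = 950825896

950825896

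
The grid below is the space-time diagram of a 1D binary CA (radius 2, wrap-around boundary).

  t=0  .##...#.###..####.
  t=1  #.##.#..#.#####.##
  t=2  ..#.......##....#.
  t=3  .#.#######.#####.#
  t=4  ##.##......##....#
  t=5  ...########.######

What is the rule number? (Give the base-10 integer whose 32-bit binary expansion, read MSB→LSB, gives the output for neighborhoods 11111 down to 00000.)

  [31] ##### => .  t=1,i=12
  [30] ####. => .  t=0,i=15
  [29] ###.# => .  t=1,i=0
  [28] ###.. => #  t=0,i=10
  [27] ##.## => .  t=1,i=1
  [26] ##.#. => .  t=1,i=4
  [25] ##..# => #  t=0,i=11
  [24] ##... => #  t=0,i=3
  [23] #.### => #  t=0,i=8
  [22] #.##. => #  t=1,i=2
  [21] #.#.# => #  t=3,i=1
  [20] #.#.. => .  t=1,i=5
  [19] #..## => #  t=0,i=0
  [18] #..#. => .  t=1,i=7
  [17] #...# => .  t=0,i=4
  [16] #.... => #  t=2,i=4
  [15] .#### => #  t=0,i=14
  [14] .###. => .  t=0,i=9
  [13] .##.# => .  t=1,i=3
  [12] .##.. => #  t=0,i=2
  [11] .#.## => .  t=0,i=7
  [10] .#.#. => #  t=3,i=0
  [9] .#..# => .  t=1,i=6
  [8] .#... => #  t=2,i=3
  [7] ..### => #  t=0,i=13
  [6] ..##. => .  t=0,i=1
  [5] ..#.# => .  t=0,i=6
  [4] ..#.. => .  t=2,i=2
  [3] ...## => #  t=2,i=9
  [2] ...#. => #  t=0,i=5
  [1] ....# => #  t=2,i=8
  [0] ..... => #  t=2,i=5
  bits 00010011111010011001010110001111 = 334075279

334075279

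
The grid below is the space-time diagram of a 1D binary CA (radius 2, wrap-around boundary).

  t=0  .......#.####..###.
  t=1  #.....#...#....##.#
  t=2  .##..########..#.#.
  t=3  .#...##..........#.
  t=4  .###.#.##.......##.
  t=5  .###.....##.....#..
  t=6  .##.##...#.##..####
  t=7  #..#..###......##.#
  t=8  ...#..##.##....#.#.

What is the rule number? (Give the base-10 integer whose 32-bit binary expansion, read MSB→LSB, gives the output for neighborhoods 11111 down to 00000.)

689160660

  [31] ##### => .  t=2,i=7
  [30] ####. => .  t=0,i=11
  [29] ###.# => #  t=4,i=3
  [28] ###.. => .  t=0,i=12
  [27] ##.## => #  t=1,i=17
  [26] ##.#. => .  t=4,i=4
  [25] ##..# => .  t=0,i=13
  [24] ##... => #  t=0,i=18
  [23] #.### => .  t=0,i=9
  [22] #.##. => .  t=1,i=18
  [21] #.#.# => .  t=4,i=5
  [20] #.#.. => #  t=2,i=17
  [19] #..## => .  t=0,i=14
  [18] #..#. => .  t=2,i=14
  [17] #...# => #  t=1,i=8
  [16] #.... => #  t=0,i=0
  [15] .#### => #  t=0,i=10
  [14] .###. => #  t=0,i=16
  [13] .##.# => .  t=1,i=16
  [12] .##.. => .  t=1,i=0
  [11] .#.## => .  t=0,i=8
  [10] .#.#. => .  t=2,i=16
  [9] .#..# => .  t=2,i=18
  [8] .#... => #  t=1,i=7
  [7] ..### => #  t=0,i=15
  [6] ..##. => #  t=1,i=15
  [5] ..#.# => .  t=0,i=7
  [4] ..#.. => #  t=1,i=6
  [3] ...## => .  t=1,i=14
  [2] ...#. => #  t=0,i=6
  [1] ....# => .  t=0,i=5
  [0] ..... => .  t=0,i=1
  bits 00101001000100111100000111010100 = 689160660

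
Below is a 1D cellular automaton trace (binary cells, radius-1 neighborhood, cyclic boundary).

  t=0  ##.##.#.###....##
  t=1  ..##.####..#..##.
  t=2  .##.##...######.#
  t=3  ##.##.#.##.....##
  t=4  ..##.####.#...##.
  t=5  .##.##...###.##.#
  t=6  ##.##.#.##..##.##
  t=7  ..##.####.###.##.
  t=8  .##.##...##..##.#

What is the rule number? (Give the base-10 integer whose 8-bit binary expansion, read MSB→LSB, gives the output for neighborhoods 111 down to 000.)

62

  [7] ### => .  t=0,i=0
  [6] ##. => .  t=0,i=1
  [5] #.# => #  t=0,i=2
  [4] #.. => #  t=0,i=11
  [3] .## => #  t=0,i=3
  [2] .#. => #  t=0,i=6
  [1] ..# => #  t=0,i=14
  [0] ... => .  t=0,i=12
  bits 00111110 = 62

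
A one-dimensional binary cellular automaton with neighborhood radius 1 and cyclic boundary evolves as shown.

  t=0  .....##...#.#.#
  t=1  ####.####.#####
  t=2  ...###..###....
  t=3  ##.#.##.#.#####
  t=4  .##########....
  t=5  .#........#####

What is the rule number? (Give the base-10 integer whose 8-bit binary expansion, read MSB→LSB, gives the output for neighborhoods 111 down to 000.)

125

  nb ###: next=.  (t=1,i=0, bit7=0)
  nb ##.: next=#  (t=0,i=6, bit6=1)
  nb #.#: next=#  (t=0,i=11, bit5=1)
  nb #..: next=#  (t=0,i=0, bit4=1)
  nb .##: next=#  (t=0,i=5, bit3=1)
  nb .#.: next=#  (t=0,i=10, bit2=1)
  nb ..#: next=.  (t=0,i=4, bit1=0)
  nb ...: next=#  (t=0,i=1, bit0=1)
  bits 01111101 = 125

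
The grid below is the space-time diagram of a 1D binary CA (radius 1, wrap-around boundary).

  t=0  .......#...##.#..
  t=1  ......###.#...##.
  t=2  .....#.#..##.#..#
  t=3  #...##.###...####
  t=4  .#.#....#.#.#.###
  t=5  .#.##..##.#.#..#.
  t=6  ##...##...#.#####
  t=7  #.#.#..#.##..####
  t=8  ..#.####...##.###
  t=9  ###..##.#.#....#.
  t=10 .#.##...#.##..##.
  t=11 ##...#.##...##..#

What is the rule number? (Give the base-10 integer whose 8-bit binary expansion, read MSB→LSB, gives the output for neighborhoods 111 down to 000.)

150

  [7] ### => #  t=1,i=7
  [6] ##. => .  t=0,i=12
  [5] #.# => .  t=0,i=13
  [4] #.. => #  t=0,i=8
  [3] .## => .  t=0,i=11
  [2] .#. => #  t=0,i=7
  [1] ..# => #  t=0,i=6
  [0] ... => .  t=0,i=0
  bits 10010110 = 150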